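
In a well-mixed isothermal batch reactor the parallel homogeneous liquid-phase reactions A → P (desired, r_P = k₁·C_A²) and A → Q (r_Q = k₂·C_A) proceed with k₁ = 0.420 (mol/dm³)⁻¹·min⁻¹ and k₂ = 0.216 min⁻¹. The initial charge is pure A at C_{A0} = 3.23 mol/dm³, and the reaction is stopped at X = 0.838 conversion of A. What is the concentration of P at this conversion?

2.05 mol/dm³

C_A = C_{A0}(1−X) = 0.5233 mol/dm³.
Along a PFR/batch, dC_Q/dC_A = −r_Q/(r_P+r_Q) = −k₂/(k₂+k₁·C_A).
Integrating from C_{A0} to C_A: C_Q = (0.216/0.420)·ln[(0.216+0.420·3.23)/(0.216+0.420·0.523)] = 0.5143·ln(1.573/0.4358) = 0.6600 mol/dm³.
Then C_P = (C_{A0}−C_A) − C_Q = 2.707 − 0.6600 = 2.047 mol/dm³.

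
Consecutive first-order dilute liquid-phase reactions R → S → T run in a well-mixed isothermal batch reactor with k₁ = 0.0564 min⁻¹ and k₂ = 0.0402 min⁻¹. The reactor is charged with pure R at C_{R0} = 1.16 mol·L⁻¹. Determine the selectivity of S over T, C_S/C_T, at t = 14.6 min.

Solving the coupled first-order balances gives C_S(t) = [k₁/(k₂−k₁)]·C_{R0}·(e^(−k₁t) − e^(−k₂t)).
e^(−k₁t) = e^(−0.0564×14.6) = e^(−0.8234) = 0.4389; e^(−k₂t) = e^(−0.5869) = 0.5560.
C_S = 0.0564×1.16/(0.0402−0.0564) × (0.4389−0.5560) = (-4.039)×(-0.1171) = 0.4730 mol·L⁻¹.
C_R = C_{R0}e^(−k₁t) = 0.5091 mol·L⁻¹, so C_T = C_{R0}−C_R−C_S = 0.1779 mol·L⁻¹; C_S/C_T = 2.66.

2.66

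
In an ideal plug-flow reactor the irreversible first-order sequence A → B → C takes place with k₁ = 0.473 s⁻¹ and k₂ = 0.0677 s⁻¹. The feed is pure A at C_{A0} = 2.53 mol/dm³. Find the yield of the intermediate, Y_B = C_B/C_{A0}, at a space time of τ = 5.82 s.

Solving the coupled first-order balances gives C_B(τ) = [k₁/(k₂−k₁)]·C_{A0}·(e^(−k₁τ) − e^(−k₂τ)).
e^(−k₁τ) = e^(−0.473×5.82) = e^(−2.753) = 0.06375; e^(−k₂τ) = e^(−0.3940) = 0.6743.
C_B = 0.473×2.53/(0.0677−0.473) × (0.06375−0.6743) = (-2.953)×(-0.6106) = 1.803 mol/dm³.
Y_B = C_B/C_{A0} = 1.803/2.53 = 0.713.

0.713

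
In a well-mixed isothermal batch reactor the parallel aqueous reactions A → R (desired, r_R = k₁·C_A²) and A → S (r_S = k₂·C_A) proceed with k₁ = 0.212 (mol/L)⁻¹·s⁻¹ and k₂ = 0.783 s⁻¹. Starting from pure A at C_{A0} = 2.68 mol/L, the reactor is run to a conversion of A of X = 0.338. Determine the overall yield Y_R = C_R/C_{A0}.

C_A = C_{A0}(1−X) = 1.774 mol/L.
Along a PFR/batch, dC_S/dC_A = −r_S/(r_R+r_S) = −k₂/(k₂+k₁·C_A).
Integrating from C_{A0} to C_A: C_S = (0.783/0.212)·ln[(0.783+0.212·2.68)/(0.783+0.212·1.77)] = 3.693·ln(1.351/1.159) = 0.5662 mol/L.
Then C_R = (C_{A0}−C_A) − C_S = 0.9058 − 0.5662 = 0.3396 mol/L.
Y_R = C_R/C_{A0} = 0.3396/2.68 = 0.127.

0.127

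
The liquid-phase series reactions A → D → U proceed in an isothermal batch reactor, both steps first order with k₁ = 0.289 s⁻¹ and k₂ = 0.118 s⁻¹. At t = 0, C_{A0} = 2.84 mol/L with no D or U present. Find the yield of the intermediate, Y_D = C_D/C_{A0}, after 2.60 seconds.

Solving the coupled first-order balances gives C_D(t) = [k₁/(k₂−k₁)]·C_{A0}·(e^(−k₁t) − e^(−k₂t)).
e^(−k₁t) = e^(−0.289×2.60) = e^(−0.7514) = 0.4717; e^(−k₂t) = e^(−0.3068) = 0.7358.
C_D = 0.289×2.84/(0.118−0.289) × (0.4717−0.7358) = (-4.800)×(-0.2641) = 1.268 mol/L.
Y_D = C_D/C_{A0} = 1.268/2.84 = 0.446.

0.446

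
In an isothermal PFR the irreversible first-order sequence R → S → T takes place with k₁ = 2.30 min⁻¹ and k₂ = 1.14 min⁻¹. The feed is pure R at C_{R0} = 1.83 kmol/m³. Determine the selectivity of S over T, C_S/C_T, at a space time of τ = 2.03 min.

The intermediate concentration in a first-order A→B→C sequence is C_S = k₁C_{R0}(e^(−k₁τ) − e^(−k₂τ))/(k₂−k₁).
e^(−k₁τ) = e^(−2.30×2.03) = e^(−4.669) = 0.009382; e^(−k₂τ) = e^(−2.314) = 0.09885.
C_S = 2.30×1.83/(1.14−2.30) × (0.009382−0.09885) = (-3.628)×(-0.08946) = 0.3246 kmol/m³.
C_R = C_{R0}e^(−k₁τ) = 0.01717 kmol/m³, so C_T = C_{R0}−C_R−C_S = 1.488 kmol/m³; C_S/C_T = 0.218.

0.218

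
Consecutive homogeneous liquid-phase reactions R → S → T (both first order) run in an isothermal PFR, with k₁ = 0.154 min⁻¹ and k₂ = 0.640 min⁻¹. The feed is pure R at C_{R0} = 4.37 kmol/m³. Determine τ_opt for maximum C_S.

2.93 min

Setting dC_S/dτ = 0 gives τ_opt = ln(k₂/k₁)/(k₂−k₁).
= ln(0.640/0.154)/(0.640−0.154) = ln(4.156)/0.4860 = 1.425/0.4860 = 2.93 min.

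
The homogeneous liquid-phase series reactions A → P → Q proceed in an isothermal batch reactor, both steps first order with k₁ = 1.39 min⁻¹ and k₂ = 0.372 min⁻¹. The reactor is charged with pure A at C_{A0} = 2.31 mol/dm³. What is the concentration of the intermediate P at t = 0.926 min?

1.36 mol/dm³

The intermediate concentration in a first-order A→B→C sequence is C_P = k₁C_{A0}(e^(−k₁t) − e^(−k₂t))/(k₂−k₁).
e^(−k₁t) = e^(−1.39×0.926) = e^(−1.287) = 0.2761; e^(−k₂t) = e^(−0.3445) = 0.7086.
C_P = 1.39×2.31/(0.372−1.39) × (0.2761−0.7086) = (-3.154)×(-0.4325) = 1.364 mol/dm³.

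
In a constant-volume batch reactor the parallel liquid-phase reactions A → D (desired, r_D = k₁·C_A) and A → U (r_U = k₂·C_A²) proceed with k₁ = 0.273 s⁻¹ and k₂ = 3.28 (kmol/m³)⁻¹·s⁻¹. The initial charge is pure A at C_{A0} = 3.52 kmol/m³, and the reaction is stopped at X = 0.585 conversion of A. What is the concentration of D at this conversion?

0.0705 kmol/m³

C_A = C_{A0}(1−X) = 1.461 kmol/m³.
Along a PFR/batch, dC_D/dC_A = −r_D/(r_D+r_U) = −k₁/(k₁+k₂·C_A).
Integrating from C_{A0} to C_A: C_D = (0.273/3.28)·ln[(0.273+3.28·3.52)/(0.273+3.28·1.46)] = 0.08323·ln(11.82/5.064) = 0.07053 kmol/m³.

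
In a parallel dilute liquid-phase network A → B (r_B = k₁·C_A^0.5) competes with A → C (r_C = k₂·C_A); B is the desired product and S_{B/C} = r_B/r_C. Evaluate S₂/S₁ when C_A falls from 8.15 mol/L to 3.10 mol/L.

1.62

S_{B/C} = (k₁/k₂)·C_A^-0.5, so S₂/S₁ = (C_{A,2}/C_{A,1})^-0.5.
= (3.10/8.15)^(-0.5) = (0.3804)^(-0.5) = 1.62.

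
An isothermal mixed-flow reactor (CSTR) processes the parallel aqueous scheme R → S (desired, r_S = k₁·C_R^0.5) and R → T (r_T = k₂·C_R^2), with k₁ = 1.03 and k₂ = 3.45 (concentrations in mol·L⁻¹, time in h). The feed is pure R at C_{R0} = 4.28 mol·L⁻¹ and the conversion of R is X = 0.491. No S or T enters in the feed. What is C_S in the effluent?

Exit C_R = C_{R0}(1−X) = 4.28×0.509 = 2.179 mol·L⁻¹.
Rates in a CSTR are evaluated at the outlet concentration: r_S = 1.03×2.179^0.5 = 1.520, r_T = 3.45×2.179^2 = 16.37.
Fraction of consumed R going to S: r_S/(r_S+r_T) = 0.08496.
C_S = 0.08496·C_{R0}·X = 0.08496×4.28×0.491 = 0.179 mol·L⁻¹.

0.179 mol·L⁻¹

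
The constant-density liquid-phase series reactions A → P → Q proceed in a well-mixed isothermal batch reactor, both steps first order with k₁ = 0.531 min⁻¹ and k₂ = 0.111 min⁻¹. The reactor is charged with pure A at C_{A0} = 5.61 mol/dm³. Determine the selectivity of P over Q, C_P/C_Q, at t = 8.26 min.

Solving the coupled first-order balances gives C_P(t) = [k₁/(k₂−k₁)]·C_{A0}·(e^(−k₁t) − e^(−k₂t)).
e^(−k₁t) = e^(−0.531×8.26) = e^(−4.386) = 0.01245; e^(−k₂t) = e^(−0.9169) = 0.3998.
C_P = 0.531×5.61/(0.111−0.531) × (0.01245−0.3998) = (-7.093)×(-0.3873) = 2.747 mol/dm³.
C_A = C_{A0}e^(−k₁t) = 0.06984 mol/dm³, so C_Q = C_{A0}−C_A−C_P = 2.793 mol/dm³; C_P/C_Q = 0.984.

0.984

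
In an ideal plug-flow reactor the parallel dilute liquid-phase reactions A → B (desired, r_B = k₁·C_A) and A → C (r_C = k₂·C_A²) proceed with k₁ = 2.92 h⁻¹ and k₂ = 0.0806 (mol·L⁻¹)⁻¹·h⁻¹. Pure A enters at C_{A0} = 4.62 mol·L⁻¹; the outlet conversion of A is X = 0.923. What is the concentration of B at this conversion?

C_A = C_{A0}(1−X) = 0.3557 mol·L⁻¹.
Along a PFR/batch, dC_B/dC_A = −r_B/(r_B+r_C) = −k₁/(k₁+k₂·C_A).
Integrating from C_{A0} to C_A: C_B = (2.92/0.0806)·ln[(2.92+0.0806·4.62)/(2.92+0.0806·0.356)] = 36.23·ln(3.292/2.949) = 3.994 mol·L⁻¹.

3.99 mol·L⁻¹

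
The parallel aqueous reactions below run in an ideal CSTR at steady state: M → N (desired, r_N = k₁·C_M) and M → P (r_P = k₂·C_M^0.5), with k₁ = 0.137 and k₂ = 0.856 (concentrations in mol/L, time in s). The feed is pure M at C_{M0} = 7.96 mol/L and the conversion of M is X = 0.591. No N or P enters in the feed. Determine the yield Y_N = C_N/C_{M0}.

0.132

Exit C_M = C_{M0}(1−X) = 7.96×0.409 = 3.256 mol/L.
Rates in a CSTR are evaluated at the outlet concentration: r_N = 0.137×3.256 = 0.4460, r_P = 0.856×3.256^0.5 = 1.545.
Fraction of consumed M going to N: r_N/(r_N+r_P) = 0.2241.
C_N = 0.2241·C_{M0}·X = 0.2241×7.96×0.591 = 1.05 mol/L; Y_N = C_N/C_{M0} = 0.132.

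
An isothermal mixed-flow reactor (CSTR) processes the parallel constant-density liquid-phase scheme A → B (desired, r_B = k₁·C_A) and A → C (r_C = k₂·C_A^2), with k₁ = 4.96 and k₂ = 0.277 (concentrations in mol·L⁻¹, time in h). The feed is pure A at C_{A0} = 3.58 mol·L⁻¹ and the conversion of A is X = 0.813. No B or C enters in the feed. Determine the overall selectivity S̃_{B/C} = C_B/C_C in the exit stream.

26.7

Exit C_A = C_{A0}(1−X) = 3.58×0.187 = 0.6695 mol·L⁻¹.
Rates in a CSTR are evaluated at the outlet concentration: r_B = 4.96×0.6695 = 3.321, r_C = 0.277×0.6695^2 = 0.1241.
Overall selectivity = C_B/C_C = r_Bτ/(r_Cτ) = r_B/r_C = 26.7.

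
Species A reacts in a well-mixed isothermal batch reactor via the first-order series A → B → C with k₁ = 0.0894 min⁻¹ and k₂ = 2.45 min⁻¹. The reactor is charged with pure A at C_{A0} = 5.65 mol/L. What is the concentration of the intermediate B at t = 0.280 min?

The intermediate concentration in a first-order A→B→C sequence is C_B = k₁C_{A0}(e^(−k₁t) − e^(−k₂t))/(k₂−k₁).
e^(−k₁t) = e^(−0.0894×0.280) = e^(−0.02503) = 0.9753; e^(−k₂t) = e^(−0.6860) = 0.5036.
C_B = 0.0894×5.65/(2.45−0.0894) × (0.9753−0.5036) = 0.2140×0.4717 = 0.1009 mol/L.

0.101 mol/L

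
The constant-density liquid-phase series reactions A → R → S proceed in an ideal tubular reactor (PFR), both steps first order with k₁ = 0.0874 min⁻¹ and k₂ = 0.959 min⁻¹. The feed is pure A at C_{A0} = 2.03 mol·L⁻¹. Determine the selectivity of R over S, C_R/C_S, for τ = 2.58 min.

0.549

The intermediate concentration in a first-order A→B→C sequence is C_R = k₁C_{A0}(e^(−k₁τ) − e^(−k₂τ))/(k₂−k₁).
e^(−k₁τ) = e^(−0.0874×2.58) = e^(−0.2255) = 0.7981; e^(−k₂τ) = e^(−2.474) = 0.08423.
C_R = 0.0874×2.03/(0.959−0.0874) × (0.7981−0.08423) = 0.2036×0.7139 = 0.1453 mol·L⁻¹.
C_A = C_{A0}e^(−k₁τ) = 1.620 mol·L⁻¹, so C_S = C_{A0}−C_A−C_R = 0.2645 mol·L⁻¹; C_R/C_S = 0.549.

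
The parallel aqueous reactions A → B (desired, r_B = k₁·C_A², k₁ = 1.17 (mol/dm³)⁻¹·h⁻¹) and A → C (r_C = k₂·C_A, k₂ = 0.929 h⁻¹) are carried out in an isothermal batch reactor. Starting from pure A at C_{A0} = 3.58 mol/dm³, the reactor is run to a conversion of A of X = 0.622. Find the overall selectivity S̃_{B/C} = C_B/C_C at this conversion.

C_A = C_{A0}(1−X) = 1.353 mol/dm³.
Along a PFR/batch, dC_C/dC_A = −r_C/(r_B+r_C) = −k₂/(k₂+k₁·C_A).
Integrating from C_{A0} to C_A: C_C = (0.929/1.17)·ln[(0.929+1.17·3.58)/(0.929+1.17·1.35)] = 0.7940·ln(5.118/2.512) = 0.5649 mol/dm³.
Then C_B = (C_{A0}−C_A) − C_C = 2.227 − 0.5649 = 1.662 mol/dm³.
S̃_{B/C} = C_B/C_C = 1.662/0.5649 = 2.94.

2.94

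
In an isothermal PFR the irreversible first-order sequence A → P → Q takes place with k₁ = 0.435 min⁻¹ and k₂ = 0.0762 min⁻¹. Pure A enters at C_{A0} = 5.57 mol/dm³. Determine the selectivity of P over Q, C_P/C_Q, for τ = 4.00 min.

4.75

The intermediate concentration in a first-order A→B→C sequence is C_P = k₁C_{A0}(e^(−k₁τ) − e^(−k₂τ))/(k₂−k₁).
e^(−k₁τ) = e^(−0.435×4.00) = e^(−1.740) = 0.1755; e^(−k₂τ) = e^(−0.3048) = 0.7373.
C_P = 0.435×5.57/(0.0762−0.435) × (0.1755−0.7373) = (-6.753)×(-0.5618) = 3.793 mol/dm³.
C_A = C_{A0}e^(−k₁τ) = 0.9776 mol/dm³, so C_Q = C_{A0}−C_A−C_P = 0.7989 mol/dm³; C_P/C_Q = 4.75.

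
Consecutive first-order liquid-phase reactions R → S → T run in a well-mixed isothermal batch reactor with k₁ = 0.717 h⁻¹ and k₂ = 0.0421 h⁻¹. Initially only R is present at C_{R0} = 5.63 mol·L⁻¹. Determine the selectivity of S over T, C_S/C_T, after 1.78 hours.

The intermediate concentration in a first-order A→B→C sequence is C_S = k₁C_{R0}(e^(−k₁t) − e^(−k₂t))/(k₂−k₁).
e^(−k₁t) = e^(−0.717×1.78) = e^(−1.276) = 0.2791; e^(−k₂t) = e^(−0.07494) = 0.9278.
C_S = 0.717×5.63/(0.0421−0.717) × (0.2791−0.9278) = (-5.981)×(-0.6487) = 3.880 mol·L⁻¹.
C_R = C_{R0}e^(−k₁t) = 1.571 mol·L⁻¹, so C_T = C_{R0}−C_R−C_S = 0.1787 mol·L⁻¹; C_S/C_T = 21.7.

21.7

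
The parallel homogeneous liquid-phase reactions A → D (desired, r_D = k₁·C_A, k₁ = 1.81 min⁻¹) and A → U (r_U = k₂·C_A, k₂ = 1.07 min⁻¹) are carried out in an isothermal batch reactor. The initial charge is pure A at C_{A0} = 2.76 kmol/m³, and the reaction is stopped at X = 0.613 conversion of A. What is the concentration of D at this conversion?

C_A = C_{A0}(1−X) = 1.068 kmol/m³.
Both paths are first order in A, so the instantaneous fraction to D is constant: dC_D/d(−C_A) = k₁/(k₁+k₂) = 0.6285.
C_D = 0.6285·(C_{A0}−C_A) = 0.6285×1.692 = 1.06 kmol/m³.

1.06 kmol/m³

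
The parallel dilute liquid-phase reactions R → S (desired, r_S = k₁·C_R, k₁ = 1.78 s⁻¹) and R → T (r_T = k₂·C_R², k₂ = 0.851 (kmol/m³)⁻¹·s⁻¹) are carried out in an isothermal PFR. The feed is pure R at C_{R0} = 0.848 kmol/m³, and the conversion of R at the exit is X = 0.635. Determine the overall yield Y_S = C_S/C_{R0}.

0.499

C_R = C_{R0}(1−X) = 0.3095 kmol/m³.
Along a PFR/batch, dC_S/dC_R = −r_S/(r_S+r_T) = −k₁/(k₁+k₂·C_R).
Integrating from C_{R0} to C_R: C_S = (1.78/0.851)·ln[(1.78+0.851·0.848)/(1.78+0.851·0.310)] = 2.092·ln(2.502/2.043) = 0.4232 kmol/m³.
Y_S = C_S/C_{R0} = 0.4232/0.848 = 0.499.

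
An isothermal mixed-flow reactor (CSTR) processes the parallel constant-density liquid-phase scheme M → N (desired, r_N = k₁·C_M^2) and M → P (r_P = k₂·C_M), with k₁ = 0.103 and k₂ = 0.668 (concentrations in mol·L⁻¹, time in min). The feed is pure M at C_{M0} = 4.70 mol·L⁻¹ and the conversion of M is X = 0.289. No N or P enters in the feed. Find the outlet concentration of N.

0.462 mol·L⁻¹

Exit C_M = C_{M0}(1−X) = 4.70×0.711 = 3.342 mol·L⁻¹.
A CSTR operates uniformly at the exit composition, giving r_N = 1.150 and r_P = 2.232 (each k·C_M^n at C_M = 3.342).
Fraction of consumed M going to N: r_N/(r_N+r_P) = 0.3400.
C_N = 0.3400·C_{M0}·X = 0.3400×4.70×0.289 = 0.462 mol·L⁻¹.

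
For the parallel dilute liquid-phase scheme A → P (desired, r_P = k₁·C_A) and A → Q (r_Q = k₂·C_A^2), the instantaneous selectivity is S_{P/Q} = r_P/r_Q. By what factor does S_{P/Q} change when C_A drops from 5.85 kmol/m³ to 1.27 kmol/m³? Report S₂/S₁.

S_{P/Q} = (k₁/k₂)·C_A⁻¹, so S₂/S₁ = (C_{A,2}/C_{A,1})⁻¹.
= 5.85/1.27 = 4.61.

4.61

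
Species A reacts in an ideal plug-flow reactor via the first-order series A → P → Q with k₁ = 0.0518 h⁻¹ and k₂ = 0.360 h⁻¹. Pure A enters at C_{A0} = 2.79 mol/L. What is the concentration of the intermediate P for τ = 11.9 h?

For first-order series with pure A initially, C_P(τ) = k₁C_{A0}/(k₂−k₁)·(e^(−k₁τ) − e^(−k₂τ)).
e^(−k₁τ) = e^(−0.0518×11.9) = e^(−0.6164) = 0.5399; e^(−k₂τ) = e^(−4.284) = 0.01379.
C_P = 0.0518×2.79/(0.360−0.0518) × (0.5399−0.01379) = 0.4689×0.5261 = 0.2467 mol/L.

0.247 mol/L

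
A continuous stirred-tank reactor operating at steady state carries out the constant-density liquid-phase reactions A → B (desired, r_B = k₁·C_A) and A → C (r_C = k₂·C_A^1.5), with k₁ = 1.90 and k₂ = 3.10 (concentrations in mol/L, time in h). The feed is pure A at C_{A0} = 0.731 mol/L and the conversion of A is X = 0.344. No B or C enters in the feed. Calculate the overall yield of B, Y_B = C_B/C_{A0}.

0.162

Exit C_A = C_{A0}(1−X) = 0.731×0.656 = 0.4795 mol/L.
In a CSTR the entire volume is at exit conditions, so r_B = 1.90×0.4795 = 0.9111 and r_C = 3.10×0.4795^1.5 = 1.029.
Fraction of consumed A going to B: r_B/(r_B+r_C) = 0.4695.
C_B = 0.4695·C_{A0}·X = 0.4695×0.731×0.344 = 0.118 mol/L; Y_B = C_B/C_{A0} = 0.162.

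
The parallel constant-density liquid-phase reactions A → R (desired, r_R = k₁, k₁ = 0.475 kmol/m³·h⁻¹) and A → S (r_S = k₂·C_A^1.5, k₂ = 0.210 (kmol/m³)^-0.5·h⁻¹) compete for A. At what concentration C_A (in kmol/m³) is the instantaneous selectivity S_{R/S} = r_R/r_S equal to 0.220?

4.73 kmol/m³

S_{R/S} = (k₁/k₂)·C_A^-1.5 ⇒ C_A = (S·k₂/k₁)^(1/(-1.5)).
= (0.220×0.210/0.475)^(-0.6667) = (0.09726)^(-0.6667) = 4.73 kmol/m³.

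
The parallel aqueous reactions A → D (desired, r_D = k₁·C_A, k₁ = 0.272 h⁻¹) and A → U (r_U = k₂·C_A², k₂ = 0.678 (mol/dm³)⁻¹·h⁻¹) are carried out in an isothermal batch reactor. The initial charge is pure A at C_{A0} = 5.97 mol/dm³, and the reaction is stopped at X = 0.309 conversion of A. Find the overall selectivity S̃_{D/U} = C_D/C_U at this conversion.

0.0803

C_A = C_{A0}(1−X) = 4.125 mol/dm³.
Along a PFR/batch, dC_D/dC_A = −r_D/(r_D+r_U) = −k₁/(k₁+k₂·C_A).
Integrating from C_{A0} to C_A: C_D = (0.272/0.678)·ln[(0.272+0.678·5.97)/(0.272+0.678·4.13)] = 0.4012·ln(4.320/3.069) = 0.1371 mol/dm³.
C_U = (C_{A0}−C_A)−C_D = 1.708 mol/dm³; S̃_{D/U} = 0.1371/1.708 = 0.0803.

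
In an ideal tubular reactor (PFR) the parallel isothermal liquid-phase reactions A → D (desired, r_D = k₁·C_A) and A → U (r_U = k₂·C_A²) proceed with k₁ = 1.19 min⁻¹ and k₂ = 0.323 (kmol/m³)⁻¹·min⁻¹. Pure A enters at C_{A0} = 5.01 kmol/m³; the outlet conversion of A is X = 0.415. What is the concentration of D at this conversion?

1.01 kmol/m³

C_A = C_{A0}(1−X) = 2.931 kmol/m³.
Along a PFR/batch, dC_D/dC_A = −r_D/(r_D+r_U) = −k₁/(k₁+k₂·C_A).
Integrating from C_{A0} to C_A: C_D = (1.19/0.323)·ln[(1.19+0.323·5.01)/(1.19+0.323·2.93)] = 3.684·ln(2.808/2.137) = 1.007 kmol/m³.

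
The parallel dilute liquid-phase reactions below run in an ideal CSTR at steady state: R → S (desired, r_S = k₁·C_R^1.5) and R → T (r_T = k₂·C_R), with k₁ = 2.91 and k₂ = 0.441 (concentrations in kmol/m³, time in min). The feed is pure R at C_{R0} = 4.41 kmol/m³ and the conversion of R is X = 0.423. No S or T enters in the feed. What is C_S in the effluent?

1.70 kmol/m³

Exit C_R = C_{R0}(1−X) = 4.41×0.577 = 2.545 kmol/m³.
Rates in a CSTR are evaluated at the outlet concentration: r_S = 2.91×2.545^1.5 = 11.81, r_T = 0.441×2.545 = 1.122.
Fraction of consumed R going to S: r_S/(r_S+r_T) = 0.9132.
C_S = 0.9132·C_{R0}·X = 0.9132×4.41×0.423 = 1.70 kmol/m³.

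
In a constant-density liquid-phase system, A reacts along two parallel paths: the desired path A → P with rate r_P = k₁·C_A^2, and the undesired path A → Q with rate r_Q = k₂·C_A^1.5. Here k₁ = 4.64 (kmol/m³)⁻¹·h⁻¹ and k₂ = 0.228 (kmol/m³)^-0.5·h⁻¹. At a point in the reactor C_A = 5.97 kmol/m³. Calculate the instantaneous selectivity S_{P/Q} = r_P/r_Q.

S_{P/Q} = r_P/r_Q = (k₁·C_A^2)/(k₂·C_A^1.5) = (k₁/k₂)·C_A^0.5.
= (4.64×5.970^2) / (0.228×5.970^1.5) = 165.4/3.326 = 49.7.

49.7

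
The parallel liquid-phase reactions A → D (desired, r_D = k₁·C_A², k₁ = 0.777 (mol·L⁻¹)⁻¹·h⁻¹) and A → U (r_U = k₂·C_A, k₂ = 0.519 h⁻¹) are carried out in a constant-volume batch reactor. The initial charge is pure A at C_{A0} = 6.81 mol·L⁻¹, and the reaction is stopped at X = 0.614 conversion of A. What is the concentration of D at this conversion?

C_A = C_{A0}(1−X) = 2.629 mol·L⁻¹.
Along a PFR/batch, dC_U/dC_A = −r_U/(r_D+r_U) = −k₂/(k₂+k₁·C_A).
Integrating from C_{A0} to C_A: C_U = (0.519/0.777)·ln[(0.519+0.777·6.81)/(0.519+0.777·2.63)] = 0.6680·ln(5.810/2.561) = 0.5471 mol·L⁻¹.
Then C_D = (C_{A0}−C_A) − C_U = 4.181 − 0.5471 = 3.634 mol·L⁻¹.

3.63 mol·L⁻¹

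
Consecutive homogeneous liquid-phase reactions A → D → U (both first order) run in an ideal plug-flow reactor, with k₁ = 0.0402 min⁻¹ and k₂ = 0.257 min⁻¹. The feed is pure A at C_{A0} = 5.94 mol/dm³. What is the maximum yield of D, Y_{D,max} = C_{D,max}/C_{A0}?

Evaluating C_D at τ_opt = ln(k₂/k₁)/(k₂−k₁) gives C_{D,max}/C_{A0} = (k₁/k₂)^[k₂/(k₂−k₁)].
= (0.0402/0.257)^(0.257/(0.257−0.0402)) = (0.1564)^(1.185) = 0.1109.

0.111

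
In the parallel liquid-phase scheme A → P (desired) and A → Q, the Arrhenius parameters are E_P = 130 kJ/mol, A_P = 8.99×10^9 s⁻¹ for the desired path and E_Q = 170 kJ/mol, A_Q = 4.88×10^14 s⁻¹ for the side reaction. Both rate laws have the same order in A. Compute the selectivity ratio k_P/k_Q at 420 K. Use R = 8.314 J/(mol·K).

k_P/k_Q = (A_P/A_Q)·exp[−(E_P−E_Q)/(RT)] = (A_P/A_Q)·exp[(E_Q−E_P)/(RT)].
(E_Q−E_P)/(RT) = (170−130)×10³/(8.314×420) = 40000/3492 = 11.46.
k_P/k_Q = (8.99×10^9/4.88×10^14)·exp(11.46) = 1.842×10^-5 × 94386 = 1.74.

1.74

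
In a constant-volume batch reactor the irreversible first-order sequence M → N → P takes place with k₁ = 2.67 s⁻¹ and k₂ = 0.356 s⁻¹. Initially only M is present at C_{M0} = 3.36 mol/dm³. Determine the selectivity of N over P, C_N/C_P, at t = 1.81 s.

1.51

For first-order series with pure M initially, C_N(t) = k₁C_{M0}/(k₂−k₁)·(e^(−k₁t) − e^(−k₂t)).
e^(−k₁t) = e^(−2.67×1.81) = e^(−4.833) = 0.007965; e^(−k₂t) = e^(−0.6444) = 0.5250.
C_N = 2.67×3.36/(0.356−2.67) × (0.007965−0.5250) = (-3.877)×(-0.5170) = 2.004 mol/dm³.
C_M = C_{M0}e^(−k₁t) = 0.02676 mol/dm³, so C_P = C_{M0}−C_M−C_N = 1.329 mol/dm³; C_N/C_P = 1.51.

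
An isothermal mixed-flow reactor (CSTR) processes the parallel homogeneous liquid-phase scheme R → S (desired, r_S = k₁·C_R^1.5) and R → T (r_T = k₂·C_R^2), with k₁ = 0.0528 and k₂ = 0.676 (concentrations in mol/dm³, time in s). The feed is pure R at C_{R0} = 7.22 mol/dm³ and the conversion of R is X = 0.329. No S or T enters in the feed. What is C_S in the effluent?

Exit C_R = C_{R0}(1−X) = 7.22×0.671 = 4.845 mol/dm³.
Rates in a CSTR are evaluated at the outlet concentration: r_S = 0.0528×4.845^1.5 = 0.5630, r_T = 0.676×4.845^2 = 15.87.
Fraction of consumed R going to S: r_S/(r_S+r_T) = 0.03427.
C_S = 0.03427·C_{R0}·X = 0.03427×7.22×0.329 = 0.0814 mol/dm³.

0.0814 mol/dm³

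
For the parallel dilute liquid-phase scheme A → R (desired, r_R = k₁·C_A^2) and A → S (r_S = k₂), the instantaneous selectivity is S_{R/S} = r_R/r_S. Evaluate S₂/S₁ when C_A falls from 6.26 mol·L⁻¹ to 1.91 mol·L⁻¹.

S_{R/S} = (k₁/k₂)·C_A^2, so S₂/S₁ = (C_{A,2}/C_{A,1})^2.
= (1.91/6.26)^2 = (0.3051)^2 = 0.0931.

0.0931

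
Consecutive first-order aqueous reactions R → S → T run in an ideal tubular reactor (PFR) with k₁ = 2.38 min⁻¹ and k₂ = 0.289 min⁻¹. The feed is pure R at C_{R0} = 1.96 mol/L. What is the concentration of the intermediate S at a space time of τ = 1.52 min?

Solving the coupled first-order balances gives C_S(τ) = [k₁/(k₂−k₁)]·C_{R0}·(e^(−k₁τ) − e^(−k₂τ)).
e^(−k₁τ) = e^(−2.38×1.52) = e^(−3.618) = 0.02685; e^(−k₂τ) = e^(−0.4393) = 0.6445.
C_S = 2.38×1.96/(0.289−2.38) × (0.02685−0.6445) = (-2.231)×(-0.6177) = 1.378 mol/L.

1.38 mol/L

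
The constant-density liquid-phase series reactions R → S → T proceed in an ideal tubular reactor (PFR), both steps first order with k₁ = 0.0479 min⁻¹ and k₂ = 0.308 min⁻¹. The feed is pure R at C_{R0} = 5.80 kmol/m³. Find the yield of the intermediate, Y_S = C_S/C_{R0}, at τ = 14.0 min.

0.0917

The intermediate concentration in a first-order A→B→C sequence is C_S = k₁C_{R0}(e^(−k₁τ) − e^(−k₂τ))/(k₂−k₁).
e^(−k₁τ) = e^(−0.0479×14.0) = e^(−0.6706) = 0.5114; e^(−k₂τ) = e^(−4.312) = 0.01341.
C_S = 0.0479×5.80/(0.308−0.0479) × (0.5114−0.01341) = 1.068×0.4980 = 0.5319 kmol/m³.
Y_S = C_S/C_{R0} = 0.5319/5.80 = 0.0917.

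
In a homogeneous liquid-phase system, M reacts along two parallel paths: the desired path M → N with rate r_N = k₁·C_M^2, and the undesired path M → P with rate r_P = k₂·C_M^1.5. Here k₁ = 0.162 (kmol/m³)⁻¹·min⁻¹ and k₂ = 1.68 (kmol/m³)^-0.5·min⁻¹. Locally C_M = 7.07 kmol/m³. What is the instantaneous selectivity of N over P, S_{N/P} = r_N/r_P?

S_{N/P} = r_N/r_P = (k₁·C_M^2)/(k₂·C_M^1.5) = (k₁/k₂)·C_M^0.5.
= (0.162×7.070^2) / (1.68×7.070^1.5) = 8.098/31.58 = 0.256.

0.256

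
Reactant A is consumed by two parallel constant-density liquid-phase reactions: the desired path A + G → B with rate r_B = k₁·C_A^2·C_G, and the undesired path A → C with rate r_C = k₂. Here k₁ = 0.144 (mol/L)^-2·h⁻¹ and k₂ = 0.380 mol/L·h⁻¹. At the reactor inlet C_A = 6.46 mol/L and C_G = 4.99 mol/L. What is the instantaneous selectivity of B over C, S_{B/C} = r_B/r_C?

78.9

S_{B/C} = r_B/r_C = (k₁·C_A^2·C_G)/(k₂) = (k₁/k₂)·C_A^2·C_G.
= (0.144×6.460^2×4.990) / (0.380) = 29.99/0.3800 = 78.9.
Since the desired path is higher order in A, keeping C_A high (PFR or concentrated feed) favours B.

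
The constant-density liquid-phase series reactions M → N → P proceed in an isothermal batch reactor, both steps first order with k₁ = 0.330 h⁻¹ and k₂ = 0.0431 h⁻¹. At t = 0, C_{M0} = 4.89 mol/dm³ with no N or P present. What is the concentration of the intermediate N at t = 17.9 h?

For first-order series with pure M initially, C_N(t) = k₁C_{M0}/(k₂−k₁)·(e^(−k₁t) − e^(−k₂t)).
e^(−k₁t) = e^(−0.330×17.9) = e^(−5.907) = 0.002720; e^(−k₂t) = e^(−0.7715) = 0.4623.
C_N = 0.330×4.89/(0.0431−0.330) × (0.002720−0.4623) = (-5.625)×(-0.4596) = 2.585 mol/dm³.

2.59 mol/dm³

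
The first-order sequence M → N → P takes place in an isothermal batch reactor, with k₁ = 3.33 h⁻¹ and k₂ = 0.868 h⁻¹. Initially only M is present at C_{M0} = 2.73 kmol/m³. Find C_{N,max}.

1.70 kmol/m³

For a first-order series the maximum intermediate yield is C_{N,max}/C_{M0} = (k₁/k₂)^[k₂/(k₂−k₁)].
= (3.33/0.868)^(0.868/(0.868−3.33)) = (3.836)^(-0.3526) = 0.6225.
C_{N,max} = 0.6225×2.73 = 1.70 kmol/m³.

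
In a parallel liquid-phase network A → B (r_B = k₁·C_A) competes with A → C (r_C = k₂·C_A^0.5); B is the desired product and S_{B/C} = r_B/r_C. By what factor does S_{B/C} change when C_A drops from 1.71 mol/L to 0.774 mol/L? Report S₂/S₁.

S_{B/C} = (k₁/k₂)·C_A^0.5, so S₂/S₁ = (C_{A,2}/C_{A,1})^0.5.
= (0.774/1.71)^0.5 = (0.4526)^0.5 = 0.673.

0.673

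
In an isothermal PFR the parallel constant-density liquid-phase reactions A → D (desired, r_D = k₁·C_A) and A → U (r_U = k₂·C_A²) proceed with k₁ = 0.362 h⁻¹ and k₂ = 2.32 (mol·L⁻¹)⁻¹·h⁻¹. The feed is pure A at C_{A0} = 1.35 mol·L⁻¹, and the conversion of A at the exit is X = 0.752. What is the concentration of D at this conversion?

C_A = C_{A0}(1−X) = 0.3348 mol·L⁻¹.
Along a PFR/batch, dC_D/dC_A = −r_D/(r_D+r_U) = −k₁/(k₁+k₂·C_A).
Integrating from C_{A0} to C_A: C_D = (0.362/2.32)·ln[(0.362+2.32·1.35)/(0.362+2.32·0.335)] = 0.1560·ln(3.494/1.139) = 0.1749 mol·L⁻¹.

0.175 mol·L⁻¹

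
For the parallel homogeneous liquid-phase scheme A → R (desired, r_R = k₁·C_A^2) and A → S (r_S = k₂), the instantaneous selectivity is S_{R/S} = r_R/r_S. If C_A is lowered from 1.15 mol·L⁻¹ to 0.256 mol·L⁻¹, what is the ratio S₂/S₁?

S_{R/S} = (k₁/k₂)·C_A^2, so S₂/S₁ = (C_{A,2}/C_{A,1})^2.
= (0.256/1.15)^2 = (0.2226)^2 = 0.0496.

0.0496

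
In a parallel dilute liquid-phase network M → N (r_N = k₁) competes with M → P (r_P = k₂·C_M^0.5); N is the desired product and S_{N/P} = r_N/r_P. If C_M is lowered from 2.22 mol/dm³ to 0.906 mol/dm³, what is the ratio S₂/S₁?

1.57

S_{N/P} = (k₁/k₂)·C_M^-0.5, so S₂/S₁ = (C_{M,2}/C_{M,1})^-0.5.
= (0.906/2.22)^(-0.5) = (0.4081)^(-0.5) = 1.57.
Selectivity toward N rises as C_M falls — low-concentration operation is favoured.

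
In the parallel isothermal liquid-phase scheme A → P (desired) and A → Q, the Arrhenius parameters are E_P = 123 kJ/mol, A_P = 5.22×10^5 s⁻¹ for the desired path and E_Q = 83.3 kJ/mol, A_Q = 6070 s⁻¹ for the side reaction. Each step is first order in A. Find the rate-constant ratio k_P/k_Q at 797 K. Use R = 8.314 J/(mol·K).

k_P/k_Q = (A_P/A_Q)·exp[−(E_P−E_Q)/(RT)] = (A_P/A_Q)·exp[(E_Q−E_P)/(RT)].
(E_Q−E_P)/(RT) = (83.3−123)×10³/(8.314×797) = -39700/6626 = -5.991.
k_P/k_Q = (5.22×10^5/6070)·exp(-5.991) = 86.00 × 0.002500 = 0.215.

0.215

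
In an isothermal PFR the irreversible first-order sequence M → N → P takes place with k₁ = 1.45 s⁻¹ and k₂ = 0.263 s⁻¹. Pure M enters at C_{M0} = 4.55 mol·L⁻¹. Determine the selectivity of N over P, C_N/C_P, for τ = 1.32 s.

4.03

Solving the coupled first-order balances gives C_N(τ) = [k₁/(k₂−k₁)]·C_{M0}·(e^(−k₁τ) − e^(−k₂τ)).
e^(−k₁τ) = e^(−1.45×1.32) = e^(−1.914) = 0.1475; e^(−k₂τ) = e^(−0.3472) = 0.7067.
C_N = 1.45×4.55/(0.263−1.45) × (0.1475−0.7067) = (-5.558)×(-0.5592) = 3.108 mol·L⁻¹.
C_M = C_{M0}e^(−k₁τ) = 0.6711 mol·L⁻¹, so C_P = C_{M0}−C_M−C_N = 0.7708 mol·L⁻¹; C_N/C_P = 4.03.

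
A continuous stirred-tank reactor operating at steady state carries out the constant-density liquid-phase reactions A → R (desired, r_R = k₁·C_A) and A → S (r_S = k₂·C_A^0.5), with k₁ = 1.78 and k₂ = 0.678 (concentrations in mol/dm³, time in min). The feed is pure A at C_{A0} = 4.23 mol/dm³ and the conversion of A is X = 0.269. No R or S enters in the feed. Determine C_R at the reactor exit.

Exit C_A = C_{A0}(1−X) = 4.23×0.731 = 3.092 mol/dm³.
In a CSTR the entire volume is at exit conditions, so r_R = 1.78×3.092 = 5.504 and r_S = 0.678×3.092^0.5 = 1.192.
Fraction of consumed A going to R: r_R/(r_R+r_S) = 0.8220.
C_R = 0.8220·C_{A0}·X = 0.8220×4.23×0.269 = 0.935 mol/dm³.

0.935 mol/dm³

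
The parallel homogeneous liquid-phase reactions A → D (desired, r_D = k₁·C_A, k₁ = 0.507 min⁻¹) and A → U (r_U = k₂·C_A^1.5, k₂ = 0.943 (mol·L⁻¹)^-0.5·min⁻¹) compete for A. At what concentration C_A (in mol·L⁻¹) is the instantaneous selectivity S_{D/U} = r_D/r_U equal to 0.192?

7.84 mol·L⁻¹

S_{D/U} = (k₁/k₂)·C_A^-0.5 ⇒ C_A = (S·k₂/k₁)^(-2).
= (0.192×0.943/0.507)^(-2) = (0.3571)^(-2) = 7.84 mol·L⁻¹.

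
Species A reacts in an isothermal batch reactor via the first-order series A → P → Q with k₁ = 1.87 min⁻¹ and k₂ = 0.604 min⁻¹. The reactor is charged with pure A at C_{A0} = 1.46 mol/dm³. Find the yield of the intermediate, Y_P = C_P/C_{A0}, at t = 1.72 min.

0.463

For first-order series with pure A initially, C_P(t) = k₁C_{A0}/(k₂−k₁)·(e^(−k₁t) − e^(−k₂t)).
e^(−k₁t) = e^(−1.87×1.72) = e^(−3.216) = 0.04010; e^(−k₂t) = e^(−1.039) = 0.3539.
C_P = 1.87×1.46/(0.604−1.87) × (0.04010−0.3539) = (-2.157)×(-0.3138) = 0.6766 mol/dm³.
Y_P = C_P/C_{A0} = 0.6766/1.46 = 0.463.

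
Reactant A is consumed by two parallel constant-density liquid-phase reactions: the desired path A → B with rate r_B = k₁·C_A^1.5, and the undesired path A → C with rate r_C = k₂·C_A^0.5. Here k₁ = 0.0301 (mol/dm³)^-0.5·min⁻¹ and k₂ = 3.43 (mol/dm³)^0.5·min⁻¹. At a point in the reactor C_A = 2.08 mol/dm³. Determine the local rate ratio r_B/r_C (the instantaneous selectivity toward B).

0.0183

S_{B/C} = r_B/r_C = (k₁·C_A^1.5)/(k₂·C_A^0.5) = (k₁/k₂)·C_A.
= (0.0301×2.080^1.5) / (3.43×2.080^0.5) = 0.09029/4.947 = 0.0183.
Since the desired path is higher order in A, keeping C_A high (PFR or concentrated feed) favours B.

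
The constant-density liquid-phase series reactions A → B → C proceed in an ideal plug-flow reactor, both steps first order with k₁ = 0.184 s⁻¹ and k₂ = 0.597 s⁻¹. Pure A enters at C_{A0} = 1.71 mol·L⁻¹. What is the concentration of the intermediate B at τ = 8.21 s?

The intermediate concentration in a first-order A→B→C sequence is C_B = k₁C_{A0}(e^(−k₁τ) − e^(−k₂τ))/(k₂−k₁).
e^(−k₁τ) = e^(−0.184×8.21) = e^(−1.511) = 0.2208; e^(−k₂τ) = e^(−4.901) = 0.007436.
C_B = 0.184×1.71/(0.597−0.184) × (0.2208−0.007436) = 0.7618×0.2133 = 0.1625 mol·L⁻¹.

0.163 mol·L⁻¹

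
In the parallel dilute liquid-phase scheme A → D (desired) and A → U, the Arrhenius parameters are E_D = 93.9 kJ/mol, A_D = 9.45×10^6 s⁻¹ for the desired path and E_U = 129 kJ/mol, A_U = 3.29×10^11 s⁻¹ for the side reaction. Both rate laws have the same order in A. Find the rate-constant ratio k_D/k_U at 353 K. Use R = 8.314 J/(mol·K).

With equal orders, S_{D/U} = k_D/k_U = (A_D/A_U)·exp[(E_U−E_D)/(RT)].
(E_U−E_D)/(RT) = (129−93.9)×10³/(8.314×353) = 35100/2935 = 11.96.
k_D/k_U = (9.45×10^6/3.29×10^11)·exp(11.96) = 2.872×10^-5 × 1.563×10^5 = 4.49.
Since E_D < E_U, lowering the temperature improves selectivity toward D.

4.49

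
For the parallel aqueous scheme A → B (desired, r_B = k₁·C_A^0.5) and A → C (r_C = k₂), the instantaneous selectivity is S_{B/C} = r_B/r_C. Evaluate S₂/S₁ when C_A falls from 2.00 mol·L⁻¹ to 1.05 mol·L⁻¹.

S_{B/C} = (k₁/k₂)·C_A^0.5, so S₂/S₁ = (C_{A,2}/C_{A,1})^0.5.
= (1.05/2.00)^0.5 = (0.5250)^0.5 = 0.725.
Selectivity toward B falls as C_A falls — high-concentration operation is favoured.

0.725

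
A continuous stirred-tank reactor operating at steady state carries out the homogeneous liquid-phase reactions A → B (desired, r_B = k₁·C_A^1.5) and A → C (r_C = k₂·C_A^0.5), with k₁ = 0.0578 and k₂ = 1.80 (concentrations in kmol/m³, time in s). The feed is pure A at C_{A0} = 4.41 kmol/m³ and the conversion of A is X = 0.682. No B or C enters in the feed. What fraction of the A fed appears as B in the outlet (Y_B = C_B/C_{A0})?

0.0294

Exit C_A = C_{A0}(1−X) = 4.41×0.318 = 1.402 kmol/m³.
In a CSTR the entire volume is at exit conditions, so r_B = 0.0578×1.402^1.5 = 0.09599 and r_C = 1.80×1.402^0.5 = 2.132.
Fraction of consumed A going to B: r_B/(r_B+r_C) = 0.04309.
C_B = 0.04309·C_{A0}·X = 0.04309×4.41×0.682 = 0.130 kmol/m³; Y_B = C_B/C_{A0} = 0.0294.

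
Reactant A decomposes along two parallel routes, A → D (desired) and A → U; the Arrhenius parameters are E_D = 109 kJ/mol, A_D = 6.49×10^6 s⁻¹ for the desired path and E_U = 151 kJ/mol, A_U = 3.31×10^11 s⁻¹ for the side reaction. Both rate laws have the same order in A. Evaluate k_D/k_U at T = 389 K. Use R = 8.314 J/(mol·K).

8.56

Since both paths have the same order in A, the concentration cancels and S_{D/U} = k_D/k_U = (A_D/A_U)·exp[(E_U−E_D)/(RT)].
(E_U−E_D)/(RT) = (151−109)×10³/(8.314×389) = 42000/3234 = 12.99.
k_D/k_U = (6.49×10^6/3.31×10^11)·exp(12.99) = 1.961×10^-5 × 4.364×10^5 = 8.56.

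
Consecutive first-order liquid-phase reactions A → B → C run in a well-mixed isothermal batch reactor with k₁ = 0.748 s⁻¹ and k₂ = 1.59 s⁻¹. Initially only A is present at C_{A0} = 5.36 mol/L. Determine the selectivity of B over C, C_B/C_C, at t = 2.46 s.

Solving the coupled first-order balances gives C_B(t) = [k₁/(k₂−k₁)]·C_{A0}·(e^(−k₁t) − e^(−k₂t)).
e^(−k₁t) = e^(−0.748×2.46) = e^(−1.840) = 0.1588; e^(−k₂t) = e^(−3.911) = 0.02001.
C_B = 0.748×5.36/(1.59−0.748) × (0.1588−0.02001) = 4.762×0.1388 = 0.6609 mol/L.
C_A = C_{A0}e^(−k₁t) = 0.8512 mol/L, so C_C = C_{A0}−C_A−C_B = 3.848 mol/L; C_B/C_C = 0.172.

0.172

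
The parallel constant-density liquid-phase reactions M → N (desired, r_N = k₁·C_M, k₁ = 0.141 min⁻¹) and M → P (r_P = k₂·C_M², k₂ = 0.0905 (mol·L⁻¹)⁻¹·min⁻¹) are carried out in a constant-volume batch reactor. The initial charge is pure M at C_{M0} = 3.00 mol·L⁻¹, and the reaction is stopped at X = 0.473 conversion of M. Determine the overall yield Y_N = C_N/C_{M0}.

C_M = C_{M0}(1−X) = 1.581 mol·L⁻¹.
Along a PFR/batch, dC_N/dC_M = −r_N/(r_N+r_P) = −k₁/(k₁+k₂·C_M).
Integrating from C_{M0} to C_M: C_N = (0.141/0.0905)·ln[(0.141+0.0905·3.00)/(0.141+0.0905·1.58)] = 1.558·ln(0.4125/0.2841) = 0.5811 mol·L⁻¹.
Y_N = C_N/C_{M0} = 0.5811/3.00 = 0.194.

0.194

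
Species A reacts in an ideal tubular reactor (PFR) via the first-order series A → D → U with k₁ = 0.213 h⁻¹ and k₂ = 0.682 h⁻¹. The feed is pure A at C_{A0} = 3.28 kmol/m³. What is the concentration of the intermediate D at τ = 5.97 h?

For first-order series with pure A initially, C_D(τ) = k₁C_{A0}/(k₂−k₁)·(e^(−k₁τ) − e^(−k₂τ)).
e^(−k₁τ) = e^(−0.213×5.97) = e^(−1.272) = 0.2804; e^(−k₂τ) = e^(−4.072) = 0.01705.
C_D = 0.213×3.28/(0.682−0.213) × (0.2804−0.01705) = 1.490×0.2633 = 0.3923 kmol/m³.

0.392 kmol/m³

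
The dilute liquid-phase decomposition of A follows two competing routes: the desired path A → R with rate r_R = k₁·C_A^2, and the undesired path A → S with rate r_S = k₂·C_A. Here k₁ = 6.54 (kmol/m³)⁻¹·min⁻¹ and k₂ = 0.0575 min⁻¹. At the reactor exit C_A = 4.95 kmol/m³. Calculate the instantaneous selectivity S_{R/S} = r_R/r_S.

563

S_{R/S} = r_R/r_S = (k₁·C_A^2)/(k₂·C_A) = (k₁/k₂)·C_A.
= (6.54×4.950^2) / (0.0575×4.950) = 160.2/0.2846 = 563.
Since the desired path is higher order in A, keeping C_A high (PFR or concentrated feed) favours R.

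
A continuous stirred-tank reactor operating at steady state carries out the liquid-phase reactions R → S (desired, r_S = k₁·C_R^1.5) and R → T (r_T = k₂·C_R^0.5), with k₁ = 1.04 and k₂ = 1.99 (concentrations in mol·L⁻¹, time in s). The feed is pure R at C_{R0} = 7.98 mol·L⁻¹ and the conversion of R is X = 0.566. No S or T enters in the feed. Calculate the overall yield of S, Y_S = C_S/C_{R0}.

Exit C_R = C_{R0}(1−X) = 7.98×0.434 = 3.463 mol·L⁻¹.
A CSTR operates uniformly at the exit composition, giving r_S = 6.703 and r_T = 3.703 (each k·C_R^n at C_R = 3.463).
Fraction of consumed R going to S: r_S/(r_S+r_T) = 0.6441.
C_S = 0.6441·C_{R0}·X = 0.6441×7.98×0.566 = 2.91 mol·L⁻¹; Y_S = C_S/C_{R0} = 0.365.

0.365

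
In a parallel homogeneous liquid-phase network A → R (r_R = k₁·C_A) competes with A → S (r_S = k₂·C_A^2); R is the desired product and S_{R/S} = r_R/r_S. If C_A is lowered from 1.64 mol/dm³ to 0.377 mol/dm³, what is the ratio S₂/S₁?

4.35

S_{R/S} = (k₁/k₂)·C_A⁻¹, so S₂/S₁ = (C_{A,2}/C_{A,1})⁻¹.
= 1.64/0.377 = 4.35.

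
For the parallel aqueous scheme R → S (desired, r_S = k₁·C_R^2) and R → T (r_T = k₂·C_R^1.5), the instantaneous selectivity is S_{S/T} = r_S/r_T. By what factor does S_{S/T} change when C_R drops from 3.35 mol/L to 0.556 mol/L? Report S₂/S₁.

0.407

S_{S/T} = (k₁/k₂)·C_R^0.5, so S₂/S₁ = (C_{R,2}/C_{R,1})^0.5.
= (0.556/3.35)^0.5 = (0.1660)^0.5 = 0.407.
Selectivity toward S falls as C_R falls — high-concentration operation is favoured.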